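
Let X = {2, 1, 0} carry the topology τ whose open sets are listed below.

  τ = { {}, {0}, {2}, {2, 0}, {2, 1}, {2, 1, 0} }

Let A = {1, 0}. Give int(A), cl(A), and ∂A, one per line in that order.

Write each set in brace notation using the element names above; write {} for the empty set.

open subsets of A: {}, {0}; so int(A) = {0}
closure: X∖int(X∖A) = X∖{2} = {1, 0}
∂A = {1, 0} minus {0} = {1}

int(A) = {0}
cl(A)  = {1, 0}
∂A     = {1}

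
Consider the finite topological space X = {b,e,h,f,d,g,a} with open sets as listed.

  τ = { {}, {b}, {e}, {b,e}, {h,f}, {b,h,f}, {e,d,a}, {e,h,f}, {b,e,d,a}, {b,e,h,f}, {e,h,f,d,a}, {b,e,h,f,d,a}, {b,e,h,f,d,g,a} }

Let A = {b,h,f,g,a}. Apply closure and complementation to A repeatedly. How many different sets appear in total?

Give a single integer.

8

X∖A={e,d}, int(X∖A)={e}, hence cl(A)={b,h,f,d,g,a}
Orbit (k=closure, c=complement):
  1. A     = {b,h,f,g,a}
  2. kA    = {b,h,f,d,g,a}
  3. cA    = {e,d}
  4. ckA   = {e}
  5. kcA   = {e,d,g,a}
  6. ckcA  = {b,h,f}
  7. kckcA = {b,h,f,g}
  8. ckckcA = {e,d,a}
(closed under both — stop)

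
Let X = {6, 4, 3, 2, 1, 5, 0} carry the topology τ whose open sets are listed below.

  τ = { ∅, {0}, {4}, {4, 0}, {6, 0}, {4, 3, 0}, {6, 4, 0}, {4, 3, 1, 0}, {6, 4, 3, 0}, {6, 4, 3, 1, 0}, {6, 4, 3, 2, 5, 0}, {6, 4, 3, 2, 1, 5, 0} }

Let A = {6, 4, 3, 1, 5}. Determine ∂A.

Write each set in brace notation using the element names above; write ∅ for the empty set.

open subsets of A: ∅, {4}; so int(A) = {4}
closure: X∖int(X∖A) = X∖{0} = {6, 4, 3, 2, 1, 5}
∂A = {6, 4, 3, 2, 1, 5} minus {4} = {6, 3, 2, 1, 5}

{6, 3, 2, 1, 5}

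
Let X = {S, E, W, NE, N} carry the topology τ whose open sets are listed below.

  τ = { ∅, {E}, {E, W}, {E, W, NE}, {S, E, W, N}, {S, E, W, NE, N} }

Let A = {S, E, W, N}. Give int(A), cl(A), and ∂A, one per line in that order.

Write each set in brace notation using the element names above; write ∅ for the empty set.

open subsets of A: ∅, {E}, {E, W}, {S, E, W, N}; so int(A) = {S, E, W, N}
closure: X∖int(X∖A) = X∖∅ = {S, E, W, NE, N}
∂A = {S, E, W, NE, N} minus {S, E, W, N} = {NE}

int(A) = {S, E, W, N}
cl(A)  = {S, E, W, NE, N}
∂A     = {NE}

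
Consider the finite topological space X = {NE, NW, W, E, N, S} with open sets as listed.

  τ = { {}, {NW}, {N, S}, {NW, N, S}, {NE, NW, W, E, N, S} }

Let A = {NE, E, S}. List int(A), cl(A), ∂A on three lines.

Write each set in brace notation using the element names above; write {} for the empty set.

int(A) = {}
cl(A)  = {NE, W, E, N, S}
∂A     = {NE, W, E, N, S}

U open, U⊆A: {}. int(A) = ⋃ = {}
X∖A={NW, W, N}, int(X∖A)={NW}, hence cl(A)={NE, W, E, N, S}
∂A: remove int from cl → {NE, W, E, N, S}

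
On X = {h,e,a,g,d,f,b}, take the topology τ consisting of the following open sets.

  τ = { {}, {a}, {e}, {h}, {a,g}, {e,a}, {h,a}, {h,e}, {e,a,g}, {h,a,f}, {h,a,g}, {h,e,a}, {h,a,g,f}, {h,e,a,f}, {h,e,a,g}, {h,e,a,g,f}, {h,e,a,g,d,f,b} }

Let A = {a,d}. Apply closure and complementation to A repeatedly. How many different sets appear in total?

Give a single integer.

8

closure: X∖int(X∖A) = X∖{h,e} = {a,g,d,f,b}
Let k=closure and c=complement:
  1. A     = {a,d}
  2. kA    = {a,g,d,f,b}
  3. cA    = {h,e,g,f,b}
  4. ckA   = {h,e}
  5. kcA   = {h,e,g,d,f,b}
  6. kckA  = {h,e,d,f,b}
  7. ckcA  = {a}
  8. ckckA = {a,g}
— saturated at 8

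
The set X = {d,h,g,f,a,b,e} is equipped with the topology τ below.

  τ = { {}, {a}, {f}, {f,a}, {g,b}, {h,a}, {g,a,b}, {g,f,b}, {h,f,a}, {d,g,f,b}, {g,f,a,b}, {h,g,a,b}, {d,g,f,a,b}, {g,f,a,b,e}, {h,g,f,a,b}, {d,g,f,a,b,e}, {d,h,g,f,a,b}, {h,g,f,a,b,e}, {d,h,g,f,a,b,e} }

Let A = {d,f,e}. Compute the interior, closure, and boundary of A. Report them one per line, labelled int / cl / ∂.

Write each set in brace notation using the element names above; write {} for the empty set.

interior: largest open inside A is {f} (from {}, {f})
cl via duality: int({h,g,a,b}) = {h,g,a,b}, so X∖{h,g,a,b} = {d,f,e}
cl∖int = {d,e}

int(A) = {f}
cl(A)  = {d,f,e}
∂A     = {d,e}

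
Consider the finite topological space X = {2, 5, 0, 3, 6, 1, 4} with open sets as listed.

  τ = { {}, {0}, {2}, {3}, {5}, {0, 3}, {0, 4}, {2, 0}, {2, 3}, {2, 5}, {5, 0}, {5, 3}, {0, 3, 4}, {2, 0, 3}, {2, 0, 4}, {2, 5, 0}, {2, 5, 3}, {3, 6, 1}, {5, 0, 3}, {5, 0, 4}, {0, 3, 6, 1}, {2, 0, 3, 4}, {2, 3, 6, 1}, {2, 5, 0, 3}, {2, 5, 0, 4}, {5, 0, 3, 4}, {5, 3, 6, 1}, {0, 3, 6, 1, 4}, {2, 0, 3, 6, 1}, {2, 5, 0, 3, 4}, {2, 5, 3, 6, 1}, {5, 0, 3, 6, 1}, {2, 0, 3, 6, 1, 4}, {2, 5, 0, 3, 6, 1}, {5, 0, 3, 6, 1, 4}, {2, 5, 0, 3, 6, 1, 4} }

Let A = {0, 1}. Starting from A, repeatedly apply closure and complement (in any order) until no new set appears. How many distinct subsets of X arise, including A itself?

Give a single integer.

cl via duality: int({2, 5, 3, 6, 4}) = {2, 5, 3}, so X∖{2, 5, 3} = {0, 6, 1, 4}
Write k for closure, c for complement:
  1. A     = {0, 1}
  2. kA    = {0, 6, 1, 4}
  3. cA    = {2, 5, 3, 6, 4}
  4. ckA   = {2, 5, 3}
  5. kcA   = {2, 5, 3, 6, 1, 4}
  6. kckA  = {2, 5, 3, 6, 1}
  7. ckcA  = {0}
  8. ckckA = {0, 4}
applying k or c yields no new set

8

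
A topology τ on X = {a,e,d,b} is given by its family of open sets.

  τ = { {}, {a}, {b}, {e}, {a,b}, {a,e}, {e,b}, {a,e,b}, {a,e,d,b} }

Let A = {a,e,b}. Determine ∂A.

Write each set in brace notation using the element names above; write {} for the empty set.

{d}

interior: largest open inside A is {a,e,b} (from {}, {e}, {b}, {a}, {a,b}, {a,e}, {e,b}, {a,e,b})
cl via duality: int({d}) = {}, so X∖{} = {a,e,d,b}
cl∖int = {d}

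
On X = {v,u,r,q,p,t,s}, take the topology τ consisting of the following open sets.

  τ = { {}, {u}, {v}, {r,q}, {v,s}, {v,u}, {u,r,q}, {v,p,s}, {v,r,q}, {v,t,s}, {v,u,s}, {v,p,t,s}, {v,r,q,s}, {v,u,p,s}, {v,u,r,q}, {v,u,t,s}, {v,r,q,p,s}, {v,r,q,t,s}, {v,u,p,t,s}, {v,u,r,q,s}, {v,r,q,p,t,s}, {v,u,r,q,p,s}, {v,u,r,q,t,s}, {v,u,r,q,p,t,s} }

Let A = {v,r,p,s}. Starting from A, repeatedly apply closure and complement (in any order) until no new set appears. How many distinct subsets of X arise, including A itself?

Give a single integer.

cl via duality: int({u,q,t}) = {u}, so X∖{u} = {v,r,q,p,t,s}
Write k for closure, c for complement:
  1. A     = {v,r,p,s}
  2. kA    = {v,r,q,p,t,s}
  3. cA    = {u,q,t}
  4. ckA   = {u}
  5. kcA   = {u,r,q,t}
  6. ckcA  = {v,p,s}
  7. kckcA = {v,p,t,s}
  8. ckckcA = {u,r,q}
applying k or c yields no new set

8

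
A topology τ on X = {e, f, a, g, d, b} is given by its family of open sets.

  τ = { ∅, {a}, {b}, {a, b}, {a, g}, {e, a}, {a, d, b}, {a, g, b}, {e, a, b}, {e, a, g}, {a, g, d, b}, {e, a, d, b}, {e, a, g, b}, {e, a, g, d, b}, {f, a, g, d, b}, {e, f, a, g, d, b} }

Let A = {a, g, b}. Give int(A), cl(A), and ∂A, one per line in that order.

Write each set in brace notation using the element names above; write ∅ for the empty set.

opens ⊆ A: ∅, {b}, {a}, {a, b}, {a, g}, {a, g, b}; union → int = {a, g, b}
complement {e, f, d}; its interior ∅; cl(A) = X∖∅ = {e, f, a, g, d, b}
boundary = {e, f, a, g, d, b} ∖ {a, g, b} = {e, f, d}

int(A) = {a, g, b}
cl(A)  = {e, f, a, g, d, b}
∂A     = {e, f, d}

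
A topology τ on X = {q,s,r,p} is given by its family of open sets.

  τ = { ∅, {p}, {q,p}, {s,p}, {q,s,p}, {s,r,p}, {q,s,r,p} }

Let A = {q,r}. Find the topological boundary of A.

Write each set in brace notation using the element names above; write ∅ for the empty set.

{q,r}

open subsets of A: ∅; so int(A) = ∅
closure: X∖int(X∖A) = X∖{s,p} = {q,r}
∂A = {q,r} minus ∅ = {q,r}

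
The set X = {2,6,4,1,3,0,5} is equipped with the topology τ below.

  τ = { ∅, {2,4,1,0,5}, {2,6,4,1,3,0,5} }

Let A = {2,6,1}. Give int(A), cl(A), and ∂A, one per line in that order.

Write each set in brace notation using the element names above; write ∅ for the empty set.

int(A) = ∅
cl(A)  = {2,6,4,1,3,0,5}
∂A     = {2,6,4,1,3,0,5}

U open, U⊆A: ∅. int(A) = ⋃ = ∅
X∖A={4,3,0,5}, int(X∖A)=∅, hence cl(A)={2,6,4,1,3,0,5}
∂A: remove int from cl → {2,6,4,1,3,0,5}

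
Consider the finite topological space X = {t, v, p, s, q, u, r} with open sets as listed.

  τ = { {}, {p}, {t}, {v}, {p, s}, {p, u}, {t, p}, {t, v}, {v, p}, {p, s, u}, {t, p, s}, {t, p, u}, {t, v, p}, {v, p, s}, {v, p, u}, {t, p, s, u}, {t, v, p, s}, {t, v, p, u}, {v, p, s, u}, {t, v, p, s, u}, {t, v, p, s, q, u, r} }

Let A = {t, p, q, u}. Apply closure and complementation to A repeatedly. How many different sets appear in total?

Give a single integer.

8

closure: X∖int(X∖A) = X∖{v} = {t, p, s, q, u, r}
Let k=closure and c=complement:
  1. A     = {t, p, q, u}
  2. kA    = {t, p, s, q, u, r}
  3. cA    = {v, s, r}
  4. ckA   = {v}
  5. kcA   = {v, s, q, r}
  6. kckA  = {v, q, r}
  7. ckcA  = {t, p, u}
  8. ckckA = {t, p, s, u}
— saturated at 8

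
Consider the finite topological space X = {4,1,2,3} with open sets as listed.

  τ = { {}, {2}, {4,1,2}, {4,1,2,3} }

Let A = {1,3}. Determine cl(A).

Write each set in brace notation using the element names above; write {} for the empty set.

{4,1,3}

X∖A={4,2}, int(X∖A)={2}, hence cl(A)={4,1,3}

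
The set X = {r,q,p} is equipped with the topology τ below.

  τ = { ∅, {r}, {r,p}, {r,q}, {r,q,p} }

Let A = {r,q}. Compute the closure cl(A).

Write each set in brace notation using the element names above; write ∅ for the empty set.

X∖A={p}, int(X∖A)=∅, hence cl(A)={r,q,p}

{r,q,p}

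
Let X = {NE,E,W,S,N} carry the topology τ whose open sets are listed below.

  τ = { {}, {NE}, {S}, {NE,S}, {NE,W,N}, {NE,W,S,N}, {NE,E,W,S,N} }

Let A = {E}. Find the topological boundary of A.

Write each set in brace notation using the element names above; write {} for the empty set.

{E}

opens ⊆ A: {}; union → int = {}
complement {NE,W,S,N}; its interior {NE,W,S,N}; cl(A) = X∖{NE,W,S,N} = {E}
boundary = {E} ∖ {} = {E}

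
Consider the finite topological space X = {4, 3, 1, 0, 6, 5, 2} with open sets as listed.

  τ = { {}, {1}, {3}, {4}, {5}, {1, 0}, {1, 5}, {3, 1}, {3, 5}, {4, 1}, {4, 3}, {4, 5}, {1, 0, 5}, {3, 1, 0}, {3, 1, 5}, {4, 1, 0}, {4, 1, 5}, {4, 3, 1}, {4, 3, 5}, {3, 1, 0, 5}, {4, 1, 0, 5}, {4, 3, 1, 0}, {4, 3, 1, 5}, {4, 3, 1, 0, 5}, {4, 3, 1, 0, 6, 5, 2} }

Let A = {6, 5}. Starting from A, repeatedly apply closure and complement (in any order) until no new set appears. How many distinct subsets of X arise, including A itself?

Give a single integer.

X∖A={4, 3, 1, 0, 2}, int(X∖A)={4, 3, 1, 0}, hence cl(A)={6, 5, 2}
Orbit (k=closure, c=complement):
  1. A     = {6, 5}
  2. kA    = {6, 5, 2}
  3. cA    = {4, 3, 1, 0, 2}
  4. ckA   = {4, 3, 1, 0}
  5. kcA   = {4, 3, 1, 0, 6, 2}
  6. ckcA  = {5}
(closed under both — stop)

6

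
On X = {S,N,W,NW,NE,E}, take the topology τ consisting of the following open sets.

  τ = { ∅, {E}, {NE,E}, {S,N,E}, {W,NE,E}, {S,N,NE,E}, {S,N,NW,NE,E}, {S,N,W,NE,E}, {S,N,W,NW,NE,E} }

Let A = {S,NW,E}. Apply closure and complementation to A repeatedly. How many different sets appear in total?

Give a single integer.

closure: X∖int(X∖A) = X∖∅ = {S,N,W,NW,NE,E}
Let k=closure and c=complement:
  1. A     = {S,NW,E}
  2. kA    = {S,N,W,NW,NE,E}
  3. cA    = {N,W,NE}
  4. ckA   = ∅
  5. kcA   = {S,N,W,NW,NE}
  6. ckcA  = {E}
— saturated at 6

6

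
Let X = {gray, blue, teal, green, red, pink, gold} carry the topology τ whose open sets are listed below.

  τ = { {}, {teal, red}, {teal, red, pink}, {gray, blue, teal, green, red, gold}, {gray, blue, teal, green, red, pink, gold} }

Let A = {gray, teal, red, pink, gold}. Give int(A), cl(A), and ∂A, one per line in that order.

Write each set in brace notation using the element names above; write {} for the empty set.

int(A) = {teal, red, pink}
cl(A)  = {gray, blue, teal, green, red, pink, gold}
∂A     = {gray, blue, green, gold}

U open, U⊆A: {}, {teal, red}, {teal, red, pink}. int(A) = ⋃ = {teal, red, pink}
X∖A={blue, green}, int(X∖A)={}, hence cl(A)={gray, blue, teal, green, red, pink, gold}
∂A: remove int from cl → {gray, blue, green, gold}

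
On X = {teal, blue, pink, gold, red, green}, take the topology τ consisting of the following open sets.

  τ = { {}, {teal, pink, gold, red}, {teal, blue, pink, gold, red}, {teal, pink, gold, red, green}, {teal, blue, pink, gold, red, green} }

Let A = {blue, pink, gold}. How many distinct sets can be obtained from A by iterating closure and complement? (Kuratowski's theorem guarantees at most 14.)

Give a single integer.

cl via duality: int({teal, red, green}) = {}, so X∖{} = {teal, blue, pink, gold, red, green}
Write k for closure, c for complement:
  1. A     = {blue, pink, gold}
  2. kA    = {teal, blue, pink, gold, red, green}
  3. cA    = {teal, red, green}
  4. ckA   = {}
applying k or c yields no new set

4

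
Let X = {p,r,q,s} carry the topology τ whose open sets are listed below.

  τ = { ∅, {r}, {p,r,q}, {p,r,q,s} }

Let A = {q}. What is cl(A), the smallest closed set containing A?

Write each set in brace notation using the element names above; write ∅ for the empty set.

complement {p,r,s}; its interior {r}; cl(A) = X∖{r} = {p,q,s}

{p,q,s}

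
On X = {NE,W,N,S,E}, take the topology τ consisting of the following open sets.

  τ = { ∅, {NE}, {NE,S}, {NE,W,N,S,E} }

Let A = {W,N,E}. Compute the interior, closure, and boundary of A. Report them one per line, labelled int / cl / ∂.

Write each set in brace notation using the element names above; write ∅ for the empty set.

int(A) = ∅
cl(A)  = {W,N,E}
∂A     = {W,N,E}

U open, U⊆A: ∅. int(A) = ⋃ = ∅
X∖A={NE,S}, int(X∖A)={NE,S}, hence cl(A)={W,N,E}
∂A: remove int from cl → {W,N,E}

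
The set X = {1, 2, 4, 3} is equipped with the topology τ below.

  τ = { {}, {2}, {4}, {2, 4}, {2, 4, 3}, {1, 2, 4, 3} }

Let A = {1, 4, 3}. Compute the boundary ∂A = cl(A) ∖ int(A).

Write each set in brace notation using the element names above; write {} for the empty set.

opens ⊆ A: {}, {4}; union → int = {4}
complement {2}; its interior {2}; cl(A) = X∖{2} = {1, 4, 3}
boundary = {1, 4, 3} ∖ {4} = {1, 3}

{1, 3}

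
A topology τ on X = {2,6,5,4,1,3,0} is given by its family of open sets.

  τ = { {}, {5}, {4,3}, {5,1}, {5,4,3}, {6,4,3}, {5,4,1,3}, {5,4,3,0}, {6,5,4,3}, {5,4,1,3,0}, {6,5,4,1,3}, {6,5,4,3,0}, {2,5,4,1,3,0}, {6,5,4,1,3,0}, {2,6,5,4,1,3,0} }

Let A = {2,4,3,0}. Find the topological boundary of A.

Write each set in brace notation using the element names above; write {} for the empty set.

open subsets of A: {}, {4,3}; so int(A) = {4,3}
closure: X∖int(X∖A) = X∖{5,1} = {2,6,4,3,0}
∂A = {2,6,4,3,0} minus {4,3} = {2,6,0}

{2,6,0}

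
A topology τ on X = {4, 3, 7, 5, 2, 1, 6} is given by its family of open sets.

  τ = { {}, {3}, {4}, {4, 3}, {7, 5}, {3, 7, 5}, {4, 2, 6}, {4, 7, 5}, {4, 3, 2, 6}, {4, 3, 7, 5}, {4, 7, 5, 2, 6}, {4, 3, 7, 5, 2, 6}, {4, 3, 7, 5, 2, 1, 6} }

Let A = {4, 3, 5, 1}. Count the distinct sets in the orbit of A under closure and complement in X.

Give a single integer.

10

complement {7, 2, 6}; its interior {}; cl(A) = X∖{} = {4, 3, 7, 5, 2, 1, 6}
With k = closure, c = complement:
  1. A     = {4, 3, 5, 1}
  2. kA    = {4, 3, 7, 5, 2, 1, 6}
  3. cA    = {7, 2, 6}
  4. ckA   = {}
  5. kcA   = {7, 5, 2, 1, 6}
  6. ckcA  = {4, 3}
  7. kckcA = {4, 3, 2, 1, 6}
  8. ckckcA = {7, 5}
  9. kckckcA = {7, 5, 1}
  10. ckckckcA = {4, 3, 2, 6}
k, c of each give nothing new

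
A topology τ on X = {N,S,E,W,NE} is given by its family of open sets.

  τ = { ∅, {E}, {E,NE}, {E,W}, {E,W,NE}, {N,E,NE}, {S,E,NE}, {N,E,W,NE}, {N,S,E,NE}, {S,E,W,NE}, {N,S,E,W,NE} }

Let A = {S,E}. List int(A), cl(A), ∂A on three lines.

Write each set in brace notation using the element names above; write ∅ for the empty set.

interior: largest open inside A is {E} (from ∅, {E})
cl via duality: int({N,W,NE}) = ∅, so X∖∅ = {N,S,E,W,NE}
cl∖int = {N,S,W,NE}

int(A) = {E}
cl(A)  = {N,S,E,W,NE}
∂A     = {N,S,W,NE}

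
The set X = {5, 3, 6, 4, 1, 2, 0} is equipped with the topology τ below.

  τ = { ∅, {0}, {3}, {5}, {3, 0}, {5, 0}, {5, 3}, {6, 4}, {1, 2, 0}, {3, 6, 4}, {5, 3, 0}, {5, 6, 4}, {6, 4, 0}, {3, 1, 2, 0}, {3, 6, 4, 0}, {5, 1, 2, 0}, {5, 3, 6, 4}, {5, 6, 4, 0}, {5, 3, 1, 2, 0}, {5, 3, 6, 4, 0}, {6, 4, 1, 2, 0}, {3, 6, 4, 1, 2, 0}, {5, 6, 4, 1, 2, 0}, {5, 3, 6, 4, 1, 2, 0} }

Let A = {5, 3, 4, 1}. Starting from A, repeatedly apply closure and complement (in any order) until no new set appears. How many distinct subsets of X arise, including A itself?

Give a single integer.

8

complement {6, 2, 0}; its interior {0}; cl(A) = X∖{0} = {5, 3, 6, 4, 1, 2}
With k = closure, c = complement:
  1. A     = {5, 3, 4, 1}
  2. kA    = {5, 3, 6, 4, 1, 2}
  3. cA    = {6, 2, 0}
  4. ckA   = {0}
  5. kcA   = {6, 4, 1, 2, 0}
  6. kckA  = {1, 2, 0}
  7. ckcA  = {5, 3}
  8. ckckA = {5, 3, 6, 4}
k, c of each give nothing new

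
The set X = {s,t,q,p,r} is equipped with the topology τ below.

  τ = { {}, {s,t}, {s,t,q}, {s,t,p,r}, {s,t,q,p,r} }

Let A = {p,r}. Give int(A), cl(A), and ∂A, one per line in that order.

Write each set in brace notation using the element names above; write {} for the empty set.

int(A) = {}
cl(A)  = {p,r}
∂A     = {p,r}

open subsets of A: {}; so int(A) = {}
closure: X∖int(X∖A) = X∖{s,t,q} = {p,r}
∂A = {p,r} minus {} = {p,r}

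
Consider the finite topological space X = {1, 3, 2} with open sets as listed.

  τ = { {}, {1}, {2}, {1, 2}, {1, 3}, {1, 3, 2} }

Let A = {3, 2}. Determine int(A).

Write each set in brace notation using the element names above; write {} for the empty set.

U open, U⊆A: {}, {2}. int(A) = ⋃ = {2}

{2}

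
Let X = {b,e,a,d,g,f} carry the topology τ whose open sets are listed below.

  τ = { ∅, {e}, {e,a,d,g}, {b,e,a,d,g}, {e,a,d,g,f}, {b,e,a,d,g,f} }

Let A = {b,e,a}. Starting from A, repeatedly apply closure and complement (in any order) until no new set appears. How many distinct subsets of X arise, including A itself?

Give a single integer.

6

X∖A={d,g,f}, int(X∖A)=∅, hence cl(A)={b,e,a,d,g,f}
Orbit (k=closure, c=complement):
  1. A     = {b,e,a}
  2. kA    = {b,e,a,d,g,f}
  3. cA    = {d,g,f}
  4. ckA   = ∅
  5. kcA   = {b,a,d,g,f}
  6. ckcA  = {e}
(closed under both — stop)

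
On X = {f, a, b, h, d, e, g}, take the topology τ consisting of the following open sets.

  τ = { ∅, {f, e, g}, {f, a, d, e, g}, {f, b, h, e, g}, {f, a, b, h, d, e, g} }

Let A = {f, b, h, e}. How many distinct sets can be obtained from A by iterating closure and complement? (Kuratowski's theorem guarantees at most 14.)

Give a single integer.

4

complement {a, d, g}; its interior ∅; cl(A) = X∖∅ = {f, a, b, h, d, e, g}
With k = closure, c = complement:
  1. A     = {f, b, h, e}
  2. kA    = {f, a, b, h, d, e, g}
  3. cA    = {a, d, g}
  4. ckA   = ∅
k, c of each give nothing new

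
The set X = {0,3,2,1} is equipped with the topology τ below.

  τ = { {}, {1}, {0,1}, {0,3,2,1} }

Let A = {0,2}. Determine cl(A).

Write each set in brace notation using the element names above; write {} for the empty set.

{0,3,2}

complement {3,1}; its interior {1}; cl(A) = X∖{1} = {0,3,2}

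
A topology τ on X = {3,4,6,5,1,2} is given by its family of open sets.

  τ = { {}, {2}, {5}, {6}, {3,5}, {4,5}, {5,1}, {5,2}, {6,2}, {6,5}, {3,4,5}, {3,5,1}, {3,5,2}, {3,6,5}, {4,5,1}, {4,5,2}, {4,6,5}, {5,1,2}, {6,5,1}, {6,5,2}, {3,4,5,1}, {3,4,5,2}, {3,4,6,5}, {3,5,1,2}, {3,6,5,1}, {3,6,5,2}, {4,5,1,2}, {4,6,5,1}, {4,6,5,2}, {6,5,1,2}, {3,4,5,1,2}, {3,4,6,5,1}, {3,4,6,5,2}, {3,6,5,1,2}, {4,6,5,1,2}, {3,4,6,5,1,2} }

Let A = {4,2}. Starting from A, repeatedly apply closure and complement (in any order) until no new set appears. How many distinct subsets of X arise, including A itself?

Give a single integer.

closure: X∖int(X∖A) = X∖{3,6,5,1} = {4,2}
Let k=closure and c=complement:
  1. A     = {4,2}
  2. cA    = {3,6,5,1}
  3. kcA   = {3,4,6,5,1}
  4. ckcA  = {2}
— saturated at 4

4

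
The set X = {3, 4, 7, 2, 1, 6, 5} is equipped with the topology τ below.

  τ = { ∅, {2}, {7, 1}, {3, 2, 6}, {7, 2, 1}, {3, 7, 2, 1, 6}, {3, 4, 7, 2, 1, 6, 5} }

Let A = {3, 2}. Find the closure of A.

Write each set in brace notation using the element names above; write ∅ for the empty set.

closure: X∖int(X∖A) = X∖{7, 1} = {3, 4, 2, 6, 5}

{3, 4, 2, 6, 5}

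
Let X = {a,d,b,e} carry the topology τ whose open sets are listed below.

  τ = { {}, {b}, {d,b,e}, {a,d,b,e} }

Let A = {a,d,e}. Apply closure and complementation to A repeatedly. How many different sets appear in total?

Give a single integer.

4

closure: X∖int(X∖A) = X∖{b} = {a,d,e}
Let k=closure and c=complement:
  1. A     = {a,d,e}
  2. cA    = {b}
  3. kcA   = {a,d,b,e}
  4. ckcA  = {}
— saturated at 4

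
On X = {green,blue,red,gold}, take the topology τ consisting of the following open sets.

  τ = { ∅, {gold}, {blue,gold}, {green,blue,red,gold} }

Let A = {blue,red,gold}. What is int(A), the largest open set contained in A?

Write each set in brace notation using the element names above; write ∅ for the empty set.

U open, U⊆A: ∅, {gold}, {blue,gold}. int(A) = ⋃ = {blue,gold}

{blue,gold}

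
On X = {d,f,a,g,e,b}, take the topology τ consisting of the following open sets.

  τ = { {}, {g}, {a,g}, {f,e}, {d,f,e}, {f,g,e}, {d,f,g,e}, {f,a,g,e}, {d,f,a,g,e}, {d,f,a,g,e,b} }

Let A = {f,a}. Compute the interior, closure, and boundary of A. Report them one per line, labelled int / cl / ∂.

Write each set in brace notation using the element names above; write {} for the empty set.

int(A) = {}
cl(A)  = {d,f,a,e,b}
∂A     = {d,f,a,e,b}

opens ⊆ A: {}; union → int = {}
complement {d,g,e,b}; its interior {g}; cl(A) = X∖{g} = {d,f,a,e,b}
boundary = {d,f,a,e,b} ∖ {} = {d,f,a,e,b}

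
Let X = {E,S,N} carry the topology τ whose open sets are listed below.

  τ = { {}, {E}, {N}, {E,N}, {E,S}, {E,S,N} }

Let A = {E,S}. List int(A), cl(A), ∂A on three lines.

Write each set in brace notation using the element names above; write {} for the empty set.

int(A) = {E,S}
cl(A)  = {E,S}
∂A     = {}

interior: largest open inside A is {E,S} (from {}, {E}, {E,S})
cl via duality: int({N}) = {N}, so X∖{N} = {E,S}
cl∖int = {}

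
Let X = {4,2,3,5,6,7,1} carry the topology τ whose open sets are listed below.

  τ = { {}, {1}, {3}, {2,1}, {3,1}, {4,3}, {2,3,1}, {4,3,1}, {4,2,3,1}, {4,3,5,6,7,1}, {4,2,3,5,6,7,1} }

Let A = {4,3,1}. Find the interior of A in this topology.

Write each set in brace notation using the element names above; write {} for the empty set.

opens ⊆ A: {}, {3}, {1}, {4,3}, {3,1}, {4,3,1}; union → int = {4,3,1}

{4,3,1}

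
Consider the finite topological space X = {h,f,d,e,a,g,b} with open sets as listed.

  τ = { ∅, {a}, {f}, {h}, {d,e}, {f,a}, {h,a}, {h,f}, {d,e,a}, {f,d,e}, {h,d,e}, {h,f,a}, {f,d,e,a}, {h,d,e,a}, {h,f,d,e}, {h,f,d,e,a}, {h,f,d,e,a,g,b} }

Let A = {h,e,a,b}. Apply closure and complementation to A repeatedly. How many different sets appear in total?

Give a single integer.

cl via duality: int({f,d,g}) = {f}, so X∖{f} = {h,d,e,a,g,b}
Write k for closure, c for complement:
  1. A     = {h,e,a,b}
  2. kA    = {h,d,e,a,g,b}
  3. cA    = {f,d,g}
  4. ckA   = {f}
  5. kcA   = {f,d,e,g,b}
  6. kckA  = {f,g,b}
  7. ckcA  = {h,a}
  8. ckckA = {h,d,e,a}
  9. kckcA = {h,a,g,b}
  10. ckckcA = {f,d,e}
applying k or c yields no new set

10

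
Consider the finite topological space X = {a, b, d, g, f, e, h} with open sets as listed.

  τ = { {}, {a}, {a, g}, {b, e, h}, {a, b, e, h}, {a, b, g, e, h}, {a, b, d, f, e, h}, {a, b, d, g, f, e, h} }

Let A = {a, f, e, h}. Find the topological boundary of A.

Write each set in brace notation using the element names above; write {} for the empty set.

{b, d, g, f, e, h}

opens ⊆ A: {}, {a}; union → int = {a}
complement {b, d, g}; its interior {}; cl(A) = X∖{} = {a, b, d, g, f, e, h}
boundary = {a, b, d, g, f, e, h} ∖ {a} = {b, d, g, f, e, h}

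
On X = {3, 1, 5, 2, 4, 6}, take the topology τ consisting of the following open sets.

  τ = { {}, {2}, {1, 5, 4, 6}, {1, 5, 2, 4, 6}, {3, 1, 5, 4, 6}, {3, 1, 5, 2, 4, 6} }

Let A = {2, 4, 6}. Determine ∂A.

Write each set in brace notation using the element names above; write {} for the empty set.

{3, 1, 5, 4, 6}

U open, U⊆A: {}, {2}. int(A) = ⋃ = {2}
X∖A={3, 1, 5}, int(X∖A)={}, hence cl(A)={3, 1, 5, 2, 4, 6}
∂A: remove int from cl → {3, 1, 5, 4, 6}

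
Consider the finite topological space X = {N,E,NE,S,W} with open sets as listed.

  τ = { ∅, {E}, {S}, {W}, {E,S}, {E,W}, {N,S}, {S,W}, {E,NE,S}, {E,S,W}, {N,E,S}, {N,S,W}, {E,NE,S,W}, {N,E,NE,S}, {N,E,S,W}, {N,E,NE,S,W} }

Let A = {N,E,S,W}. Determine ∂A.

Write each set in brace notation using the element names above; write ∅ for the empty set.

open subsets of A: ∅, {S}, {E}, {W}, {E,S}, {E,W}, {N,S}, {S,W}, {N,S,W}, {N,E,S}, {E,S,W}, {N,E,S,W}; so int(A) = {N,E,S,W}
closure: X∖int(X∖A) = X∖∅ = {N,E,NE,S,W}
∂A = {N,E,NE,S,W} minus {N,E,S,W} = {NE}

{NE}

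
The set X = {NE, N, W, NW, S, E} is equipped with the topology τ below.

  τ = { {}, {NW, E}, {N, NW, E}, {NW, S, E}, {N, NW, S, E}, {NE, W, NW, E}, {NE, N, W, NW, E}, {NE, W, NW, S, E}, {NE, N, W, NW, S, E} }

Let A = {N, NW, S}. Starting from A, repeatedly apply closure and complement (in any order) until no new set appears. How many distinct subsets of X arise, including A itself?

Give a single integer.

4

cl via duality: int({NE, W, E}) = {}, so X∖{} = {NE, N, W, NW, S, E}
Write k for closure, c for complement:
  1. A     = {N, NW, S}
  2. kA    = {NE, N, W, NW, S, E}
  3. cA    = {NE, W, E}
  4. ckA   = {}
applying k or c yields no new set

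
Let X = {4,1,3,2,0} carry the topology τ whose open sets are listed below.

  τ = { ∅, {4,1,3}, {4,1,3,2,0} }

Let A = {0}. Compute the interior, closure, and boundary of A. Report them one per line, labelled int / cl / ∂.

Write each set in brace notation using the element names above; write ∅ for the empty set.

int(A) = ∅
cl(A)  = {2,0}
∂A     = {2,0}

interior: largest open inside A is ∅ (from ∅)
cl via duality: int({4,1,3,2}) = {4,1,3}, so X∖{4,1,3} = {2,0}
cl∖int = {2,0}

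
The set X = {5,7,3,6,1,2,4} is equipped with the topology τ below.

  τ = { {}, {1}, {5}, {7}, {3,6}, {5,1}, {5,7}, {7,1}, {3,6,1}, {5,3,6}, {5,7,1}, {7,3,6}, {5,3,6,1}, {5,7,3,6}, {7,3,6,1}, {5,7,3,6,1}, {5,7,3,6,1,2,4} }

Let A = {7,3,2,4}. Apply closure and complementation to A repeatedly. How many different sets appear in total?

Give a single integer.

10

X∖A={5,6,1}, int(X∖A)={5,1}, hence cl(A)={7,3,6,2,4}
Orbit (k=closure, c=complement):
  1. A     = {7,3,2,4}
  2. kA    = {7,3,6,2,4}
  3. cA    = {5,6,1}
  4. ckA   = {5,1}
  5. kcA   = {5,3,6,1,2,4}
  6. kckA  = {5,1,2,4}
  7. ckcA  = {7}
  8. ckckA = {7,3,6}
  9. kckcA = {7,2,4}
  10. ckckcA = {5,3,6,1}
(closed under both — stop)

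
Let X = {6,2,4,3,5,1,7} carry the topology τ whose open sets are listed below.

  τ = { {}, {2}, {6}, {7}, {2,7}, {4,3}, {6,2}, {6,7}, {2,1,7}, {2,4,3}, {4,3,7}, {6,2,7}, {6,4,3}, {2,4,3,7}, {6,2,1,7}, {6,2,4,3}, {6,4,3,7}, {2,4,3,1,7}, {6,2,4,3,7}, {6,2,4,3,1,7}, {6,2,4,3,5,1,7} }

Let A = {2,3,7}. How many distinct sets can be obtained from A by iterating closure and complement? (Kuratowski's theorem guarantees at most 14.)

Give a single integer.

X∖A={6,4,5,1}, int(X∖A)={6}, hence cl(A)={2,4,3,5,1,7}
Orbit (k=closure, c=complement):
  1. A     = {2,3,7}
  2. kA    = {2,4,3,5,1,7}
  3. cA    = {6,4,5,1}
  4. ckA   = {6}
  5. kcA   = {6,4,3,5,1}
  6. kckA  = {6,5}
  7. ckcA  = {2,7}
  8. ckckA = {2,4,3,1,7}
  9. kckcA = {2,5,1,7}
  10. ckckcA = {6,4,3}
  11. kckckcA = {6,4,3,5}
  12. ckckckcA = {2,1,7}
(closed under both — stop)

12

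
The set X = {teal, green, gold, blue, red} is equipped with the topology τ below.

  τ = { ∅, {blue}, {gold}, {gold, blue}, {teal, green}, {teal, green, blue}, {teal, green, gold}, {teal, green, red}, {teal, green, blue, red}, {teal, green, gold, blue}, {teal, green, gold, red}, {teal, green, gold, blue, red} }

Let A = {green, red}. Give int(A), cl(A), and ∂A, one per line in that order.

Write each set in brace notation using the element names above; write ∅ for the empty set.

interior: largest open inside A is ∅ (from ∅)
cl via duality: int({teal, gold, blue}) = {gold, blue}, so X∖{gold, blue} = {teal, green, red}
cl∖int = {teal, green, red}

int(A) = ∅
cl(A)  = {teal, green, red}
∂A     = {teal, green, red}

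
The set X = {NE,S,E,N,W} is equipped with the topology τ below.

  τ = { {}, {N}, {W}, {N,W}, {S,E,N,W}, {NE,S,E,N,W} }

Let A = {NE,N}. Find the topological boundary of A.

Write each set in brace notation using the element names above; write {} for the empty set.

{NE,S,E}

opens ⊆ A: {}, {N}; union → int = {N}
complement {S,E,W}; its interior {W}; cl(A) = X∖{W} = {NE,S,E,N}
boundary = {NE,S,E,N} ∖ {N} = {NE,S,E}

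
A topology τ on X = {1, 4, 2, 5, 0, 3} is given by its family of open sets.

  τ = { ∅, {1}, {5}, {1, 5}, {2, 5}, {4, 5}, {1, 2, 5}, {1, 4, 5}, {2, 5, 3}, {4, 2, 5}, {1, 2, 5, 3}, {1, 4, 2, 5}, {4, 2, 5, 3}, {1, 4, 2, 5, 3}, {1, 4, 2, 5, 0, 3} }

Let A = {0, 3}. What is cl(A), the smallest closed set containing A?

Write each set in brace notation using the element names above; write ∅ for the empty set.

cl via duality: int({1, 4, 2, 5}) = {1, 4, 2, 5}, so X∖{1, 4, 2, 5} = {0, 3}

{0, 3}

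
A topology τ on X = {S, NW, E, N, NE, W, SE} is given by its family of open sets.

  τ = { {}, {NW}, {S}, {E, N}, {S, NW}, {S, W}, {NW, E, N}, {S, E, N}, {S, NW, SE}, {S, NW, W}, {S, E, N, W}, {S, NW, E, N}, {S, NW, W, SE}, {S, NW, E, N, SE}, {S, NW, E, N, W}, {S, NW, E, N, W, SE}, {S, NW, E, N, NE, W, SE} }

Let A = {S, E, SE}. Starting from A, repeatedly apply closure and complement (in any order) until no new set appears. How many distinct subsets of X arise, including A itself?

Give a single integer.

12

closure: X∖int(X∖A) = X∖{NW} = {S, E, N, NE, W, SE}
Let k=closure and c=complement:
  1. A     = {S, E, SE}
  2. kA    = {S, E, N, NE, W, SE}
  3. cA    = {NW, N, NE, W}
  4. ckA   = {NW}
  5. kcA   = {NW, E, N, NE, W, SE}
  6. kckA  = {NW, NE, SE}
  7. ckcA  = {S}
  8. ckckA = {S, E, N, W}
  9. kckcA = {S, NE, W, SE}
  10. ckckcA = {NW, E, N}
  11. kckckcA = {NW, E, N, NE, SE}
  12. ckckckcA = {S, W}
— saturated at 12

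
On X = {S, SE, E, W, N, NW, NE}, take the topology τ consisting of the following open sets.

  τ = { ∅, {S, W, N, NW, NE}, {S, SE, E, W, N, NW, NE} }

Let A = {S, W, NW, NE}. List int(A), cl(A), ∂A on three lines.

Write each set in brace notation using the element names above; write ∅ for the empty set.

open subsets of A: ∅; so int(A) = ∅
closure: X∖int(X∖A) = X∖∅ = {S, SE, E, W, N, NW, NE}
∂A = {S, SE, E, W, N, NW, NE} minus ∅ = {S, SE, E, W, N, NW, NE}

int(A) = ∅
cl(A)  = {S, SE, E, W, N, NW, NE}
∂A     = {S, SE, E, W, N, NW, NE}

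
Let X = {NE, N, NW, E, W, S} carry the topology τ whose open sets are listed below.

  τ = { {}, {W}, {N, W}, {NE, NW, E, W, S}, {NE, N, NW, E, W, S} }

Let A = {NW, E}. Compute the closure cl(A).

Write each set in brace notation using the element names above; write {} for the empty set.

complement {NE, N, W, S}; its interior {N, W}; cl(A) = X∖{N, W} = {NE, NW, E, S}

{NE, NW, E, S}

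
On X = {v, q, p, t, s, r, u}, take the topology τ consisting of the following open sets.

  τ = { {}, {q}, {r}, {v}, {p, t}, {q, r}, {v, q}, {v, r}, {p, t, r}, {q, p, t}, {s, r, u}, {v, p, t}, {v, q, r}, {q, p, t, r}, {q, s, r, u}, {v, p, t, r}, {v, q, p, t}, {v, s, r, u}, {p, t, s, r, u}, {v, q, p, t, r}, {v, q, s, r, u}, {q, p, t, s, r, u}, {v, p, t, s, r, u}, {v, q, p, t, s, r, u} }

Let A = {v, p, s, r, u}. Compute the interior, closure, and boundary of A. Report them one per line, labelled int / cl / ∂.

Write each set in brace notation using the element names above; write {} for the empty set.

open subsets of A: {}, {v}, {r}, {v, r}, {s, r, u}, {v, s, r, u}; so int(A) = {v, s, r, u}
closure: X∖int(X∖A) = X∖{q} = {v, p, t, s, r, u}
∂A = {v, p, t, s, r, u} minus {v, s, r, u} = {p, t}

int(A) = {v, s, r, u}
cl(A)  = {v, p, t, s, r, u}
∂A     = {p, t}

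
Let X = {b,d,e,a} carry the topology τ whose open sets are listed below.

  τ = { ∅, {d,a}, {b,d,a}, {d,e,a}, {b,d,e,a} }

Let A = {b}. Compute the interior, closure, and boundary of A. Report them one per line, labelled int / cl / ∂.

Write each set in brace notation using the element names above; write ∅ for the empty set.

int(A) = ∅
cl(A)  = {b}
∂A     = {b}

opens ⊆ A: ∅; union → int = ∅
complement {d,e,a}; its interior {d,e,a}; cl(A) = X∖{d,e,a} = {b}
boundary = {b} ∖ ∅ = {b}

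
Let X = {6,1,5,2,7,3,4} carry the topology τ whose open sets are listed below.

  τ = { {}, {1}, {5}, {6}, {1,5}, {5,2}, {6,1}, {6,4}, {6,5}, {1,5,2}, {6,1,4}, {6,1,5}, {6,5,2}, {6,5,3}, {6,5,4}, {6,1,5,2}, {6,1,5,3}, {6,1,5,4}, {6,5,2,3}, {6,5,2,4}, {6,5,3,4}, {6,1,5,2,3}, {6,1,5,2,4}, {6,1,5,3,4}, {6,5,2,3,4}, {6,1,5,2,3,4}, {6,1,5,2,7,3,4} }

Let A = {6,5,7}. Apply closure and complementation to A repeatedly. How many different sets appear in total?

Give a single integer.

cl via duality: int({1,2,3,4}) = {1}, so X∖{1} = {6,5,2,7,3,4}
Write k for closure, c for complement:
  1. A     = {6,5,7}
  2. kA    = {6,5,2,7,3,4}
  3. cA    = {1,2,3,4}
  4. ckA   = {1}
  5. kcA   = {1,2,7,3,4}
  6. kckA  = {1,7}
  7. ckcA  = {6,5}
  8. ckckA = {6,5,2,3,4}
applying k or c yields no new set

8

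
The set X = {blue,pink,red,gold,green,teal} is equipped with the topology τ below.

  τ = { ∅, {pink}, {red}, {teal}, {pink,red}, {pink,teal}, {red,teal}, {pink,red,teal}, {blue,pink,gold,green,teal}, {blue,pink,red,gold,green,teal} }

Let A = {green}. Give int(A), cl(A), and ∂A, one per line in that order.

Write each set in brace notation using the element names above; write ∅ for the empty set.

U open, U⊆A: ∅. int(A) = ⋃ = ∅
X∖A={blue,pink,red,gold,teal}, int(X∖A)={pink,red,teal}, hence cl(A)={blue,gold,green}
∂A: remove int from cl → {blue,gold,green}

int(A) = ∅
cl(A)  = {blue,gold,green}
∂A     = {blue,gold,green}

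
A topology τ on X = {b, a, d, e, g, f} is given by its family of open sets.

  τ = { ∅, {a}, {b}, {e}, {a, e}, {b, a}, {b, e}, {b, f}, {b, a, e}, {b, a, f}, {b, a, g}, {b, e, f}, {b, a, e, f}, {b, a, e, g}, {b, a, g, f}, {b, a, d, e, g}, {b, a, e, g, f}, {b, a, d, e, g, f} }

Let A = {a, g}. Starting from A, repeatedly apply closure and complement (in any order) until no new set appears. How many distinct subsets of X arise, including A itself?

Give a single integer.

6

complement {b, d, e, f}; its interior {b, e, f}; cl(A) = X∖{b, e, f} = {a, d, g}
With k = closure, c = complement:
  1. A     = {a, g}
  2. kA    = {a, d, g}
  3. cA    = {b, d, e, f}
  4. ckA   = {b, e, f}
  5. kcA   = {b, d, e, g, f}
  6. ckcA  = {a}
k, c of each give nothing new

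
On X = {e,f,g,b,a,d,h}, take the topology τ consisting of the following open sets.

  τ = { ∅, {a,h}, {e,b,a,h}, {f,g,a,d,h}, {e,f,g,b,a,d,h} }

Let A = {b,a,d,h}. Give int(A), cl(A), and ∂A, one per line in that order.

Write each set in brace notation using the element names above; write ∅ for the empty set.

opens ⊆ A: ∅, {a,h}; union → int = {a,h}
complement {e,f,g}; its interior ∅; cl(A) = X∖∅ = {e,f,g,b,a,d,h}
boundary = {e,f,g,b,a,d,h} ∖ {a,h} = {e,f,g,b,d}

int(A) = {a,h}
cl(A)  = {e,f,g,b,a,d,h}
∂A     = {e,f,g,b,d}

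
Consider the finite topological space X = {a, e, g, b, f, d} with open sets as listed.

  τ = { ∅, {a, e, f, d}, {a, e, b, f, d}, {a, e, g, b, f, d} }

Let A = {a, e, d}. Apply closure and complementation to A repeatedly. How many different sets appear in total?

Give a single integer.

complement {g, b, f}; its interior ∅; cl(A) = X∖∅ = {a, e, g, b, f, d}
With k = closure, c = complement:
  1. A     = {a, e, d}
  2. kA    = {a, e, g, b, f, d}
  3. cA    = {g, b, f}
  4. ckA   = ∅
k, c of each give nothing new

4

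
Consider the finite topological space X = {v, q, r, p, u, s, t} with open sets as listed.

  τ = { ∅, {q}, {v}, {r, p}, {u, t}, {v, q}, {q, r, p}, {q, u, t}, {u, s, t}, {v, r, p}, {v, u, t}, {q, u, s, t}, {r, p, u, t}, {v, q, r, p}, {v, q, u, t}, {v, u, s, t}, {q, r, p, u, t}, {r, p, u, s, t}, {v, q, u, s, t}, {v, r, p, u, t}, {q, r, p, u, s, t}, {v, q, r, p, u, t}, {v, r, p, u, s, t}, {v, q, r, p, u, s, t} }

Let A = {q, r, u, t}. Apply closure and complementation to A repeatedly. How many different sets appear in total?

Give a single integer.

X∖A={v, p, s}, int(X∖A)={v}, hence cl(A)={q, r, p, u, s, t}
Orbit (k=closure, c=complement):
  1. A     = {q, r, u, t}
  2. kA    = {q, r, p, u, s, t}
  3. cA    = {v, p, s}
  4. ckA   = {v}
  5. kcA   = {v, r, p, s}
  6. ckcA  = {q, u, t}
  7. kckcA = {q, u, s, t}
  8. ckckcA = {v, r, p}
(closed under both — stop)

8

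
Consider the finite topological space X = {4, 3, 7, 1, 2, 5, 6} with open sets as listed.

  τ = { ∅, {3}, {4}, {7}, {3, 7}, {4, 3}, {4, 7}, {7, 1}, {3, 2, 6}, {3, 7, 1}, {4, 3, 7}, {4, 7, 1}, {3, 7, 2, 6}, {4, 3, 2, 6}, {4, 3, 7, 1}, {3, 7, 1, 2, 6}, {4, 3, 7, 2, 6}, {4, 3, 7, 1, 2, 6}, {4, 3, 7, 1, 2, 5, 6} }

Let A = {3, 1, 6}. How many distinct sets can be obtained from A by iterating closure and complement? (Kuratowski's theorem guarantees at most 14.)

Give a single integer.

closure: X∖int(X∖A) = X∖{4, 7} = {3, 1, 2, 5, 6}
Let k=closure and c=complement:
  1. A     = {3, 1, 6}
  2. kA    = {3, 1, 2, 5, 6}
  3. cA    = {4, 7, 2, 5}
  4. ckA   = {4, 7}
  5. kcA   = {4, 7, 1, 2, 5, 6}
  6. kckA  = {4, 7, 1, 5}
  7. ckcA  = {3}
  8. ckckA = {3, 2, 6}
  9. kckcA = {3, 2, 5, 6}
  10. ckckcA = {4, 7, 1}
— saturated at 10

10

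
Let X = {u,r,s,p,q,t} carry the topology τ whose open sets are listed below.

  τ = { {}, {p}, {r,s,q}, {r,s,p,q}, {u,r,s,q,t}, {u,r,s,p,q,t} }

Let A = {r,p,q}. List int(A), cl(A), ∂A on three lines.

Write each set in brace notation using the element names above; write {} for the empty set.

int(A) = {p}
cl(A)  = {u,r,s,p,q,t}
∂A     = {u,r,s,q,t}

interior: largest open inside A is {p} (from {}, {p})
cl via duality: int({u,s,t}) = {}, so X∖{} = {u,r,s,p,q,t}
cl∖int = {u,r,s,q,t}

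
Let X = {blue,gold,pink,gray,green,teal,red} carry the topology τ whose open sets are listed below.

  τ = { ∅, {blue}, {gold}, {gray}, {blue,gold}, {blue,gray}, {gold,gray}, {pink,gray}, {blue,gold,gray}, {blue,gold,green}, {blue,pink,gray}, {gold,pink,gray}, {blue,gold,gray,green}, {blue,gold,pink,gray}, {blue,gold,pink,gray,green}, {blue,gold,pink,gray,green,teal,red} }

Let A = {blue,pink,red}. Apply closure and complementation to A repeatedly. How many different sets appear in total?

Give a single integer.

complement {gold,gray,green,teal}; its interior {gold,gray}; cl(A) = X∖{gold,gray} = {blue,pink,green,teal,red}
With k = closure, c = complement:
  1. A     = {blue,pink,red}
  2. kA    = {blue,pink,green,teal,red}
  3. cA    = {gold,gray,green,teal}
  4. ckA   = {gold,gray}
  5. kcA   = {gold,pink,gray,green,teal,red}
  6. ckcA  = {blue}
  7. kckcA = {blue,green,teal,red}
  8. ckckcA = {gold,pink,gray}
k, c of each give nothing new

8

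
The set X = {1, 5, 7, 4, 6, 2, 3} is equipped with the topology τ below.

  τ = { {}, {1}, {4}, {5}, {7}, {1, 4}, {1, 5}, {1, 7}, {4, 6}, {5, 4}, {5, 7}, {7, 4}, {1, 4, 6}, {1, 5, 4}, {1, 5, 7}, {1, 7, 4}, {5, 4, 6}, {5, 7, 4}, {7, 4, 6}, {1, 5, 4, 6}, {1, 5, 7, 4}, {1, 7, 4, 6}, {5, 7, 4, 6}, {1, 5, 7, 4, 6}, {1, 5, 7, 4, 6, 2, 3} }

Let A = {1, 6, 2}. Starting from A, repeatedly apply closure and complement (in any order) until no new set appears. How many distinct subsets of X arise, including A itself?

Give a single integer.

8

closure: X∖int(X∖A) = X∖{5, 7, 4} = {1, 6, 2, 3}
Let k=closure and c=complement:
  1. A     = {1, 6, 2}
  2. kA    = {1, 6, 2, 3}
  3. cA    = {5, 7, 4, 3}
  4. ckA   = {5, 7, 4}
  5. kcA   = {5, 7, 4, 6, 2, 3}
  6. ckcA  = {1}
  7. kckcA = {1, 2, 3}
  8. ckckcA = {5, 7, 4, 6}
— saturated at 8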